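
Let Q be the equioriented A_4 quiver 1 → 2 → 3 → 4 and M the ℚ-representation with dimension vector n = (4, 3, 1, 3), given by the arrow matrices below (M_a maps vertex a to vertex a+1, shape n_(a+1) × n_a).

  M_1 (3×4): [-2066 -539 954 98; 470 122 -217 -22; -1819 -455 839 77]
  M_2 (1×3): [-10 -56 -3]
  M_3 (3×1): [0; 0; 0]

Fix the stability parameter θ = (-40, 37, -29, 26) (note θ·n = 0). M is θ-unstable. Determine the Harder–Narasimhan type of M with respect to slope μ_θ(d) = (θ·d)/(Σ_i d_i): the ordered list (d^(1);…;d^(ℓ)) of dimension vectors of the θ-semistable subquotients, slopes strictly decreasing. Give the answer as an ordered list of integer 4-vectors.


Interval decomposition of M: I[1,1], I[1,2]^2, I[1,3], I[4,4]^3.
HN type (ℓ=4): μ^(1)=37; μ^(2)=26; μ^(3)=4; μ^(4)=-40

((0, 2, 0, 0); (0, 0, 0, 3); (0, 1, 1, 0); (4, 0, 0, 0))


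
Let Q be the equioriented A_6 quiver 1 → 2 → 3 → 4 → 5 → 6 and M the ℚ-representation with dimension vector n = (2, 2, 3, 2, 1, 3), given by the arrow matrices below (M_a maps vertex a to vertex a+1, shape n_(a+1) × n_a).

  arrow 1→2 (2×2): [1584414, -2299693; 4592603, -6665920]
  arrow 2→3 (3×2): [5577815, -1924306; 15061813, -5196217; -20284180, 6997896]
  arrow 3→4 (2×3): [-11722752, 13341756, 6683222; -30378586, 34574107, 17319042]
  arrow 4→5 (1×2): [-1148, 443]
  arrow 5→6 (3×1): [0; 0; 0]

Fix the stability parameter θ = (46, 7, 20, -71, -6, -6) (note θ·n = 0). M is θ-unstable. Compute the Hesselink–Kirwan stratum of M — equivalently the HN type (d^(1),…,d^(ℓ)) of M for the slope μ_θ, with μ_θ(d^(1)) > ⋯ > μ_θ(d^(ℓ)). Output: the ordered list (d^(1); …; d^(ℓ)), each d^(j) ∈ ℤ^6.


Interval decomposition of M: I[1,3], I[1,5], I[3,4], I[6,6]^3.
HN type (ℓ=4): μ^(1)=73/3; μ^(2)=-4/5; μ^(3)=-6; μ^(4)=-51/2

((1, 1, 1, 0, 0, 0); (1, 1, 1, 1, 1, 0); (0, 0, 0, 0, 0, 3); (0, 0, 1, 1, 0, 0))


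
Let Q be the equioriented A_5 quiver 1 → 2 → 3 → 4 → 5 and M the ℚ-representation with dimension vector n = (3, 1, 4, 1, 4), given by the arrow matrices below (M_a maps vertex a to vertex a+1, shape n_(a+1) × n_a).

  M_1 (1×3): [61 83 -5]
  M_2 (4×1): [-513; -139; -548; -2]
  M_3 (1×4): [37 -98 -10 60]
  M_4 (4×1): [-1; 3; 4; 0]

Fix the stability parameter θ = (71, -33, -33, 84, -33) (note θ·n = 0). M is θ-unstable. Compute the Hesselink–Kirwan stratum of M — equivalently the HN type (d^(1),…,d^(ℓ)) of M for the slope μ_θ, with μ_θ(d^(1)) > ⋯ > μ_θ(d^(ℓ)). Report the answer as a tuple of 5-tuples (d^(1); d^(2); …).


Via rank(M_{q-1}∘⋯∘M_p): M ≅ I[1,1]^2, I[1,5], I[3,3]^3, I[5,5]^3.
μ_θ-semistable layers: μ^(1)=71; μ^(2)=51/2; μ^(3)=5/3; μ^(4)=-33

((2, 0, 0, 0, 0); (0, 0, 0, 1, 1); (1, 1, 1, 0, 0); (0, 0, 3, 0, 3))


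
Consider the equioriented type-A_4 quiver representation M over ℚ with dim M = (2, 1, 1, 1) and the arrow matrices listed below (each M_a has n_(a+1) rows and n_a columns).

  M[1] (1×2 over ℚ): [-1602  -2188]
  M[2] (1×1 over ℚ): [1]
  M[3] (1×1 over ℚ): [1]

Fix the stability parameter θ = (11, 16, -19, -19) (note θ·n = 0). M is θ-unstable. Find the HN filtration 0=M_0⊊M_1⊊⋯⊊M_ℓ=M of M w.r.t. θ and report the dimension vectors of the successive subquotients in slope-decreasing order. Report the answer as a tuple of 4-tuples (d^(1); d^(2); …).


Via rank(M_{q-1}∘⋯∘M_p): M ≅ I[1,1], I[1,4].
μ_θ-semistable layers: μ^(1)=11; μ^(2)=-11/4

((1, 0, 0, 0); (1, 1, 1, 1))


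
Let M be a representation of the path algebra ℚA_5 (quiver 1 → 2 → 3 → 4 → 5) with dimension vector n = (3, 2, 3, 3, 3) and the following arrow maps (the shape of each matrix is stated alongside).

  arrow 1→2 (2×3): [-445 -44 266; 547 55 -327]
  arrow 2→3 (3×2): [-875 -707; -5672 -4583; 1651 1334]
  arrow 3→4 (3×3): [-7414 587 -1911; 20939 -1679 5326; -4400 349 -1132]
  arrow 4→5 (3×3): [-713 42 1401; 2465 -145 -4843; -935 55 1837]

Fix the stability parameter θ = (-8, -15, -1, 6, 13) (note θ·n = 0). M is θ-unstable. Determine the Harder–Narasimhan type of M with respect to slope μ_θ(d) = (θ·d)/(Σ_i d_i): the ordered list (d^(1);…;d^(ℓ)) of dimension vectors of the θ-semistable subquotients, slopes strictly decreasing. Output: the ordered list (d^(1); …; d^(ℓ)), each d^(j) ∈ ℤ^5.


Via rank(M_{q-1}∘⋯∘M_p): M ≅ I[1,1], I[1,4], I[1,5], I[3,5], I[5,5].
μ_θ-semistable layers: μ^(1)=13; μ^(2)=6; μ^(3)=-1; μ^(4)=-8; μ^(5)=-23/2

((0, 0, 0, 0, 3); (0, 0, 0, 3, 0); (0, 0, 3, 0, 0); (1, 0, 0, 0, 0); (2, 2, 0, 0, 0))


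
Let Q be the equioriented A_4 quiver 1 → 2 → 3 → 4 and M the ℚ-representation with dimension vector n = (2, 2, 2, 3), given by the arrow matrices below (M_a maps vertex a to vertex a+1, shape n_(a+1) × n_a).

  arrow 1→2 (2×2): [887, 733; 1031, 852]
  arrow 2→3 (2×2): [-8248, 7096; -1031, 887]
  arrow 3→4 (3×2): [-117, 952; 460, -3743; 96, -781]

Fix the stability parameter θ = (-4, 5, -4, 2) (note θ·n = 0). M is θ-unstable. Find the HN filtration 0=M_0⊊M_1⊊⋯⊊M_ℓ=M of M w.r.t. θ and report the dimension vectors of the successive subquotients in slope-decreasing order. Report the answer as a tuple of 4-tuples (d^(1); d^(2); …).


Via rank(M_{q-1}∘⋯∘M_p): M ≅ I[1,2], I[1,4], I[3,4], I[4,4].
μ_θ-semistable layers: μ^(1)=5; μ^(2)=2; μ^(3)=1/2; μ^(4)=-4

((0, 1, 0, 0); (0, 0, 0, 3); (0, 1, 1, 0); (2, 0, 1, 0))


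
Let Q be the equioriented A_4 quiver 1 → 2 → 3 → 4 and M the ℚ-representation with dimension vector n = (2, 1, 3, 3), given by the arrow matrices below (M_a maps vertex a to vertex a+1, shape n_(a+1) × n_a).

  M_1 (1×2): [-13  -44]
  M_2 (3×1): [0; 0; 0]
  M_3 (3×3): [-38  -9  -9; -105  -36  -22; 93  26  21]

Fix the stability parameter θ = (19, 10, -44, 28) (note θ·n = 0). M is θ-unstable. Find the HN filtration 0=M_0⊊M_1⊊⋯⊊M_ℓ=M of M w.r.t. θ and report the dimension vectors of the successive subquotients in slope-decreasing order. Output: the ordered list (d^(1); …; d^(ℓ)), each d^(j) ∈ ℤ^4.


Barcode: M ≅ I[1,1], I[1,2], I[3,4]^3. HN layers by μ_θ (4 steps, strictly decreasing):
  μ^(1)=28; μ^(2)=19; μ^(3)=29/2; μ^(4)=-44

((0, 0, 0, 3); (1, 0, 0, 0); (1, 1, 0, 0); (0, 0, 3, 0))


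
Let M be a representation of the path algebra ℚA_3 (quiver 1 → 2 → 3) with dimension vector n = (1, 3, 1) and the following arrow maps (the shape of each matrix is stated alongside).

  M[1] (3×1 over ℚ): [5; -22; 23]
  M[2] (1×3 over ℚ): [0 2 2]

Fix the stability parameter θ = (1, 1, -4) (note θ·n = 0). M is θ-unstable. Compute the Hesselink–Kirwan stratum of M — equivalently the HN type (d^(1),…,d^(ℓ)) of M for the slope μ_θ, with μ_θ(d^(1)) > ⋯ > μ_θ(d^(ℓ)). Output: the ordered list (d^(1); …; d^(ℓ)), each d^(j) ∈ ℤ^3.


Interval decomposition of M: I[1,3], I[2,2]^2.
HN type (ℓ=2): μ^(1)=1; μ^(2)=-2/3

((0, 2, 0); (1, 1, 1))


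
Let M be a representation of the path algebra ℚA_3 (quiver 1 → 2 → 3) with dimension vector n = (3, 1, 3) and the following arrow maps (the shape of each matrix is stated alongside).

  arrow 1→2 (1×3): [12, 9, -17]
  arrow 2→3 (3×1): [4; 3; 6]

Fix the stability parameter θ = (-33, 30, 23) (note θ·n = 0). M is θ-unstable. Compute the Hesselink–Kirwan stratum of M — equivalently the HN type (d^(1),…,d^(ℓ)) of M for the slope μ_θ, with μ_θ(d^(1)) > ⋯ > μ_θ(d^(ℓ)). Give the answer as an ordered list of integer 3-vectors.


Interval decomposition of M: I[1,1]^2, I[1,3], I[3,3]^2.
HN type (ℓ=3): μ^(1)=53/2; μ^(2)=23; μ^(3)=-33

((0, 1, 1); (0, 0, 2); (3, 0, 0))


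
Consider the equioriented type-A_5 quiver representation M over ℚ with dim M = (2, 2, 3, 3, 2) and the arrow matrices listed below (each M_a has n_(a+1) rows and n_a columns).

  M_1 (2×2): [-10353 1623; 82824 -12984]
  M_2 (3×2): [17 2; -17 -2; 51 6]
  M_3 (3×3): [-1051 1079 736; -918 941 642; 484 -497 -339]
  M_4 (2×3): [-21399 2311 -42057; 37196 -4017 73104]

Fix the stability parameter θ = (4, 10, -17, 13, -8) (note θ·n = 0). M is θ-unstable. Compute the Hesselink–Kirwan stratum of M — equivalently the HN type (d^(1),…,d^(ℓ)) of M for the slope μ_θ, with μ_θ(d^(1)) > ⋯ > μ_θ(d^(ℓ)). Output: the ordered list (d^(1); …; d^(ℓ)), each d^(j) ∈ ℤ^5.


Interval decomposition of M: I[1,1], I[1,5], I[2,2], I[3,4], I[3,5].
HN type (ℓ=6): μ^(1)=13; μ^(2)=10; μ^(3)=4; μ^(4)=5/2; μ^(5)=-1; μ^(6)=-17

((0, 0, 0, 1, 0); (0, 1, 0, 0, 0); (1, 0, 0, 0, 0); (0, 0, 0, 2, 2); (1, 1, 1, 0, 0); (0, 0, 2, 0, 0))


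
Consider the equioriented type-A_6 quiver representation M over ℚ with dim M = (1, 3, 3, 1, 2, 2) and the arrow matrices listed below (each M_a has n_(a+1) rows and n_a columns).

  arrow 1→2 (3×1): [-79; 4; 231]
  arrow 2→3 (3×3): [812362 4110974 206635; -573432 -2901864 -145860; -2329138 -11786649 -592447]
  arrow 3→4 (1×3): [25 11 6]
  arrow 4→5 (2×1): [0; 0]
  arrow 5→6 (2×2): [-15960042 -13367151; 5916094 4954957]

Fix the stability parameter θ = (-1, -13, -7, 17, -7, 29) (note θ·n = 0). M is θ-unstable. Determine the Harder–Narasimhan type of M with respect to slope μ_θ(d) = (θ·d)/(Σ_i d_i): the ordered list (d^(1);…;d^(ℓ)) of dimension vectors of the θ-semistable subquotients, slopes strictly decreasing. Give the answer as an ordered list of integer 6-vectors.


Barcode: M ≅ I[1,4], I[2,2], I[2,3], I[3,3], I[5,5], I[5,6], I[6,6]. HN layers by μ_θ (4 steps, strictly decreasing):
  μ^(1)=29; μ^(2)=17; μ^(3)=-7; μ^(4)=-13

((0, 0, 0, 0, 0, 2); (0, 0, 0, 1, 0, 0); (1, 1, 3, 0, 2, 0); (0, 2, 0, 0, 0, 0))


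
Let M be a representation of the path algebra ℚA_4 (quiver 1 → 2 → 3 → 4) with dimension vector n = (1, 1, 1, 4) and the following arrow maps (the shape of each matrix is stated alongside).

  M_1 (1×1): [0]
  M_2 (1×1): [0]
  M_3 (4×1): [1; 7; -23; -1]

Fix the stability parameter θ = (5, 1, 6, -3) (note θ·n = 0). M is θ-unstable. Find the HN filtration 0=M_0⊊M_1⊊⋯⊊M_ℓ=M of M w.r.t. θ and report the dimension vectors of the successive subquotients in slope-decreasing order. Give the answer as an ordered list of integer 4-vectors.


Via rank(M_{q-1}∘⋯∘M_p): M ≅ I[1,1], I[2,2], I[3,4], I[4,4]^3.
μ_θ-semistable layers: μ^(1)=5; μ^(2)=3/2; μ^(3)=1; μ^(4)=-3

((1, 0, 0, 0); (0, 0, 1, 1); (0, 1, 0, 0); (0, 0, 0, 3))


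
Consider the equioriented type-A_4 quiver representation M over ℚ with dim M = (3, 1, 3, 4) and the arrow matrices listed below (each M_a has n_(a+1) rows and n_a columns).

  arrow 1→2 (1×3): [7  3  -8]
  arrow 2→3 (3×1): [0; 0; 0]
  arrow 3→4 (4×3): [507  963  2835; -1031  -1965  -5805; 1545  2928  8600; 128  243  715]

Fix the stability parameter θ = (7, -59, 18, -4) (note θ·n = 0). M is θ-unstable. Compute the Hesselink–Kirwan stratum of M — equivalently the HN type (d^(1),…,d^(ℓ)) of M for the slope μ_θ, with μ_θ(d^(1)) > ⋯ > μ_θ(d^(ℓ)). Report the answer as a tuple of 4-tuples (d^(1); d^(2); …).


Barcode: M ≅ I[1,1]^2, I[1,2], I[3,3], I[3,4]^2, I[4,4]^2. HN layers by μ_θ (4 steps, strictly decreasing):
  μ^(1)=18; μ^(2)=7; μ^(3)=-4; μ^(4)=-26

((0, 0, 1, 0); (2, 0, 2, 2); (0, 0, 0, 2); (1, 1, 0, 0))


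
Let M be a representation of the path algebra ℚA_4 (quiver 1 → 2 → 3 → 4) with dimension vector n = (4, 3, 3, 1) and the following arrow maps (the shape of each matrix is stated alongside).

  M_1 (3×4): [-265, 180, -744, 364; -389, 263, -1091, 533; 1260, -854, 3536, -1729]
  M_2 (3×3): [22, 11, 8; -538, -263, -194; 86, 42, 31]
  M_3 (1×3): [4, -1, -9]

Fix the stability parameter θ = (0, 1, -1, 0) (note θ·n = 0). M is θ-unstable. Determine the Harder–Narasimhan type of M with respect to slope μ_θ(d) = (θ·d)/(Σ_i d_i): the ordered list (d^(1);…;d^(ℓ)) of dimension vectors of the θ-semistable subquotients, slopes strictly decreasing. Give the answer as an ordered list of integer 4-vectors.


Via rank(M_{q-1}∘⋯∘M_p): M ≅ I[1,1], I[1,2], I[1,3], I[1,4], I[3,3].
μ_θ-semistable layers: μ^(1)=1; μ^(2)=0; μ^(3)=-1

((0, 1, 0, 0); (4, 2, 2, 1); (0, 0, 1, 0))


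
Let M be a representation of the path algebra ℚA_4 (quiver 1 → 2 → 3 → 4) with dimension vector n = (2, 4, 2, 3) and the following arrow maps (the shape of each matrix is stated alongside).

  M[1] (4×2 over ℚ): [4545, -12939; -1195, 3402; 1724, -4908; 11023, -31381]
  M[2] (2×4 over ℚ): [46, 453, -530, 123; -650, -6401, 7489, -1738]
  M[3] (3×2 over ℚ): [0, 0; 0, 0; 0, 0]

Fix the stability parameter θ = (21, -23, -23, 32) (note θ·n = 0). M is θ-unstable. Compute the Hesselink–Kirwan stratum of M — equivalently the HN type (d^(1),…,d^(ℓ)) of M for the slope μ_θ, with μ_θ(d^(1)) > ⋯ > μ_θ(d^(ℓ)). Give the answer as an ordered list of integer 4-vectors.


Interval decomposition of M: I[1,3]^2, I[2,2]^2, I[4,4]^3.
HN type (ℓ=3): μ^(1)=32; μ^(2)=-25/3; μ^(3)=-23

((0, 0, 0, 3); (2, 2, 2, 0); (0, 2, 0, 0))


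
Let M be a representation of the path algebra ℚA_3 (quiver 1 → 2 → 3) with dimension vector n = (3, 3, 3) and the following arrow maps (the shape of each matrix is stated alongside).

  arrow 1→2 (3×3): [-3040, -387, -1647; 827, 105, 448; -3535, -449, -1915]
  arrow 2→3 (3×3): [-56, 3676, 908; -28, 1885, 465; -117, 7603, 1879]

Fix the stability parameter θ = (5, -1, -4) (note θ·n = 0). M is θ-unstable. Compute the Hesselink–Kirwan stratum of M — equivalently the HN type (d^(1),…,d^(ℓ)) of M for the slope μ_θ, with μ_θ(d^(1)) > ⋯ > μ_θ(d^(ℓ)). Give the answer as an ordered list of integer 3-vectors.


Via rank(M_{q-1}∘⋯∘M_p): M ≅ I[1,2], I[1,3]^2, I[3,3].
μ_θ-semistable layers: μ^(1)=2; μ^(2)=0; μ^(3)=-4

((1, 1, 0); (2, 2, 2); (0, 0, 1))


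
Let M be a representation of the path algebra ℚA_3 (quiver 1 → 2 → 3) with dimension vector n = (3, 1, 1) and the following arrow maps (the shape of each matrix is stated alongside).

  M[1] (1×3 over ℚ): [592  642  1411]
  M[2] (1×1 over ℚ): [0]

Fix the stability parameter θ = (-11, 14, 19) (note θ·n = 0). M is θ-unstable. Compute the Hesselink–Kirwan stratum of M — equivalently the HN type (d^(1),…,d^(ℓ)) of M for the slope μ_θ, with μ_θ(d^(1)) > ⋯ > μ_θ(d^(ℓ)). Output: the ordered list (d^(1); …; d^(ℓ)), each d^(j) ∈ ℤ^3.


Via rank(M_{q-1}∘⋯∘M_p): M ≅ I[1,1]^2, I[1,2], I[3,3].
μ_θ-semistable layers: μ^(1)=19; μ^(2)=14; μ^(3)=-11

((0, 0, 1); (0, 1, 0); (3, 0, 0))


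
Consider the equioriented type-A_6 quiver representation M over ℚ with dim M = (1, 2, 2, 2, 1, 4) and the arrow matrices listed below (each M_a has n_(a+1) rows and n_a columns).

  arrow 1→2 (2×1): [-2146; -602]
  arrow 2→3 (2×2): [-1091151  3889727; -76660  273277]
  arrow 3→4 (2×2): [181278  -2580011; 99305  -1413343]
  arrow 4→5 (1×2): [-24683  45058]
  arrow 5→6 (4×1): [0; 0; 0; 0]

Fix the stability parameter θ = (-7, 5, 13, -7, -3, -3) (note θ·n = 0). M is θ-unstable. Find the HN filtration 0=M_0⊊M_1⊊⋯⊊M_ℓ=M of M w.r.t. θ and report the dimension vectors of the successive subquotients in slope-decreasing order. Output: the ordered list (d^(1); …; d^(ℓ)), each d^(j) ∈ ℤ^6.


Barcode: M ≅ I[1,5], I[2,4], I[6,6]^4. HN layers by μ_θ (4 steps, strictly decreasing):
  μ^(1)=11/3; μ^(2)=2; μ^(3)=-3; μ^(4)=-7

((0, 1, 1, 1, 0, 0); (0, 1, 1, 1, 1, 0); (0, 0, 0, 0, 0, 4); (1, 0, 0, 0, 0, 0))


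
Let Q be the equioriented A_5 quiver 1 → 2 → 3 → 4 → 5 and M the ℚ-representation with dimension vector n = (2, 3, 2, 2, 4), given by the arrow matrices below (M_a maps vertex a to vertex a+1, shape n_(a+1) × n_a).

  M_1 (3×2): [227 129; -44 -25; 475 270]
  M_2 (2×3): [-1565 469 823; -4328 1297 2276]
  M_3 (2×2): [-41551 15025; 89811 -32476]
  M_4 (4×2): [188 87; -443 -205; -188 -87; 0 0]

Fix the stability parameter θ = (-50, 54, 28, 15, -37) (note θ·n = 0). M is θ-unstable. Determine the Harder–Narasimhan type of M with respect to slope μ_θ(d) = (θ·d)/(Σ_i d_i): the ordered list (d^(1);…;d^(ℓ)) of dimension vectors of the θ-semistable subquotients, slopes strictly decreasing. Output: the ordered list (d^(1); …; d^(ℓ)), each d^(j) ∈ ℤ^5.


Interval decomposition of M: I[1,5]^2, I[2,2], I[5,5]^2.
HN type (ℓ=4): μ^(1)=54; μ^(2)=15; μ^(3)=-37; μ^(4)=-50

((0, 1, 0, 0, 0); (0, 2, 2, 2, 2); (0, 0, 0, 0, 2); (2, 0, 0, 0, 0))


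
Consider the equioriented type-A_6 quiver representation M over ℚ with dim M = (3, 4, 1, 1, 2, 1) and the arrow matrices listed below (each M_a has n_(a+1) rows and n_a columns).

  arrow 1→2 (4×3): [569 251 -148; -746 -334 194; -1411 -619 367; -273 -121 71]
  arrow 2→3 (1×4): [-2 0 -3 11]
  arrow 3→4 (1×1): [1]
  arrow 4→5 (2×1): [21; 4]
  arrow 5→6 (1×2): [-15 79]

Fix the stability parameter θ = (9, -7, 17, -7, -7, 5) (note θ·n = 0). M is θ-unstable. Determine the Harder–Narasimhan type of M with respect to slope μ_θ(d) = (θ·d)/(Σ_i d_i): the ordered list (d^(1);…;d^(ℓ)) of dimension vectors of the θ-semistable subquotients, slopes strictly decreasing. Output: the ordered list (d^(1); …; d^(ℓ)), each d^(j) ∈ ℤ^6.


Barcode: M ≅ I[1,2]^2, I[1,6], I[2,2], I[5,5]. HN layers by μ_θ (3 steps, strictly decreasing):
  μ^(1)=5; μ^(2)=1; μ^(3)=-7

((0, 0, 0, 0, 0, 1); (3, 3, 1, 1, 1, 0); (0, 1, 0, 0, 1, 0))


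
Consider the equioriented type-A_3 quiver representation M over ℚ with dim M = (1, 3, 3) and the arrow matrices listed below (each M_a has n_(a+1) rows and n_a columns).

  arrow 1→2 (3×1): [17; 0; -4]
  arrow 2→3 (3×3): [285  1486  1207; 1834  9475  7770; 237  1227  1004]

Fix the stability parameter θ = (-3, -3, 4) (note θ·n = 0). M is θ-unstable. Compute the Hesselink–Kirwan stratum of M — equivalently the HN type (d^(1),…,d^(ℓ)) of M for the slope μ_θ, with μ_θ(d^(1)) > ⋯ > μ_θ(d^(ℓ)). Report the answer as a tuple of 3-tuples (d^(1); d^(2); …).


Interval decomposition of M: I[1,3], I[2,3]^2.
HN type (ℓ=2): μ^(1)=4; μ^(2)=-3

((0, 0, 3); (1, 3, 0))


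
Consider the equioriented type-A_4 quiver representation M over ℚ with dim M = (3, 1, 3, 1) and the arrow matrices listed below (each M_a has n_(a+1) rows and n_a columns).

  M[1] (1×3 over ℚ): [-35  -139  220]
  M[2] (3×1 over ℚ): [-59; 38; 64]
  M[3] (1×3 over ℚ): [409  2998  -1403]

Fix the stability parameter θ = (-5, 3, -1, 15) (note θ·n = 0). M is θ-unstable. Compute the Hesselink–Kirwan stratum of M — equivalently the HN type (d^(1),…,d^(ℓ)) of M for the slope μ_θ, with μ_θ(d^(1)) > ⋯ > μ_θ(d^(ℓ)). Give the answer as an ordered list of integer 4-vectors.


Via rank(M_{q-1}∘⋯∘M_p): M ≅ I[1,1]^2, I[1,4], I[3,3]^2.
μ_θ-semistable layers: μ^(1)=15; μ^(2)=1; μ^(3)=-1; μ^(4)=-5

((0, 0, 0, 1); (0, 1, 1, 0); (0, 0, 2, 0); (3, 0, 0, 0))


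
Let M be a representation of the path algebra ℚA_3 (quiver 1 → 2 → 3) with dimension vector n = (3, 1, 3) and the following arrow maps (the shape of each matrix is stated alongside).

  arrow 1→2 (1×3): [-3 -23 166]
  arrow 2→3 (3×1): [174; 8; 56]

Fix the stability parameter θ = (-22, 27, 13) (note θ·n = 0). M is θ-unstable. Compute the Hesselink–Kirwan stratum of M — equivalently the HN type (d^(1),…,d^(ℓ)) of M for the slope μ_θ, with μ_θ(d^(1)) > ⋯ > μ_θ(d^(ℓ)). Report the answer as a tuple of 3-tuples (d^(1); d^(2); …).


Interval decomposition of M: I[1,1]^2, I[1,3], I[3,3]^2.
HN type (ℓ=3): μ^(1)=20; μ^(2)=13; μ^(3)=-22

((0, 1, 1); (0, 0, 2); (3, 0, 0))


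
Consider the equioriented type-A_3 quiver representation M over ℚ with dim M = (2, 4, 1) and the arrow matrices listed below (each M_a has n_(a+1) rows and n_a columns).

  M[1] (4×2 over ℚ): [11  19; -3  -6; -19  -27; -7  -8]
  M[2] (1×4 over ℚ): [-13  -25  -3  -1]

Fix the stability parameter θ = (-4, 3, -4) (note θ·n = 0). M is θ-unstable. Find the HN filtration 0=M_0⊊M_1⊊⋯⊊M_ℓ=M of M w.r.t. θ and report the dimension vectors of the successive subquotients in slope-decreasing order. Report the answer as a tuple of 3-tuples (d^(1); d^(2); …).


Interval decomposition of M: I[1,2], I[1,3], I[2,2]^2.
HN type (ℓ=3): μ^(1)=3; μ^(2)=-1/2; μ^(3)=-4

((0, 3, 0); (0, 1, 1); (2, 0, 0))


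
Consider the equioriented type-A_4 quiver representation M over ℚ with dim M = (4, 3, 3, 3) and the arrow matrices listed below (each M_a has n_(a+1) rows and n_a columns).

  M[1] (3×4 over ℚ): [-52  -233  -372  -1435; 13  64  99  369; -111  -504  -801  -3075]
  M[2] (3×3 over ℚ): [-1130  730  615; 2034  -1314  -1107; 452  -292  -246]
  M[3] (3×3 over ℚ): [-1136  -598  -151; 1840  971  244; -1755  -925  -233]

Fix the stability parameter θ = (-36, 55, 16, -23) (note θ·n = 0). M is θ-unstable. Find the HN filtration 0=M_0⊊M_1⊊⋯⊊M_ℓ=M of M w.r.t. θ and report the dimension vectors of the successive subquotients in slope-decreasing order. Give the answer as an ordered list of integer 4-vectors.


Via rank(M_{q-1}∘⋯∘M_p): M ≅ I[1,1]^2, I[1,2], I[1,4], I[2,2], I[3,4]^2.
μ_θ-semistable layers: μ^(1)=55; μ^(2)=16; μ^(3)=-7/2; μ^(4)=-36

((0, 2, 0, 0); (0, 1, 1, 1); (0, 0, 2, 2); (4, 0, 0, 0))


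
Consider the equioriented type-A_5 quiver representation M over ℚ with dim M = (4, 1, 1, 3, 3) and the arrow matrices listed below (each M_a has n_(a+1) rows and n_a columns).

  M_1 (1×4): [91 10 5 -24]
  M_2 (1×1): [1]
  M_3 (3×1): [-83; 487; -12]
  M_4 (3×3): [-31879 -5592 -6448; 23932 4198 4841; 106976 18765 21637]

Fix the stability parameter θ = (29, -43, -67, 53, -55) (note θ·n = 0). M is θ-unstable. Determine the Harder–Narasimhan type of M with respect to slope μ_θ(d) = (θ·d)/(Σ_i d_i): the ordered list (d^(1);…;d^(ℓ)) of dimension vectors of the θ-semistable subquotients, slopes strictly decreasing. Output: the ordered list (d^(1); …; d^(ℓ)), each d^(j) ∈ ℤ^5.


Barcode: M ≅ I[1,1]^3, I[1,5], I[4,5]^2. HN layers by μ_θ (3 steps, strictly decreasing):
  μ^(1)=29; μ^(2)=-1; μ^(3)=-27

((3, 0, 0, 0, 0); (0, 0, 0, 3, 3); (1, 1, 1, 0, 0))


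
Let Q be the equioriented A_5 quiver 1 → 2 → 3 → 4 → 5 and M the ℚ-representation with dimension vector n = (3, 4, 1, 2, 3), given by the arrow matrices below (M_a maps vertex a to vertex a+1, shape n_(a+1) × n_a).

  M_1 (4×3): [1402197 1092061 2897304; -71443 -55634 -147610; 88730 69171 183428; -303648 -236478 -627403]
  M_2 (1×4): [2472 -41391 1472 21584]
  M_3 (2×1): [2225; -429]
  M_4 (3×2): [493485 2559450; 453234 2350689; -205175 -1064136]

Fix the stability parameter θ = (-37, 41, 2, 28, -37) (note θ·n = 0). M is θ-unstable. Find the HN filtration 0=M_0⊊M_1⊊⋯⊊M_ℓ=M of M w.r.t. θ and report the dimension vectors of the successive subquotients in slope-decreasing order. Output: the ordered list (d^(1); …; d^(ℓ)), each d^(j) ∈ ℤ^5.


Barcode: M ≅ I[1,2]^2, I[1,5], I[2,2], I[4,5], I[5,5]. HN layers by μ_θ (4 steps, strictly decreasing):
  μ^(1)=41; μ^(2)=17/2; μ^(3)=-9/2; μ^(4)=-37

((0, 3, 0, 0, 0); (0, 1, 1, 1, 1); (0, 0, 0, 1, 1); (3, 0, 0, 0, 1))


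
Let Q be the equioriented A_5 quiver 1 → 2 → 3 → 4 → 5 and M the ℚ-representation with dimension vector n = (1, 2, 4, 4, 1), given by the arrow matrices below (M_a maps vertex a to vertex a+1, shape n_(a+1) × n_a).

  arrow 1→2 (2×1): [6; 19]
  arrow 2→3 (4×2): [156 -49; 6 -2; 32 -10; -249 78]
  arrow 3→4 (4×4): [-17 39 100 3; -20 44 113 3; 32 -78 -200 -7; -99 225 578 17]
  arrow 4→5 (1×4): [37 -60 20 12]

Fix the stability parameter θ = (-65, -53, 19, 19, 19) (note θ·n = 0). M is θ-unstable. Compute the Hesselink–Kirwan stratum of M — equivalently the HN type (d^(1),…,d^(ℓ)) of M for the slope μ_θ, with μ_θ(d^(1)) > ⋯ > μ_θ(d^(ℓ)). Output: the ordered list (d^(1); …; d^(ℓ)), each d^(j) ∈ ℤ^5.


Via rank(M_{q-1}∘⋯∘M_p): M ≅ I[1,5], I[2,4], I[3,3], I[3,4], I[4,4].
μ_θ-semistable layers: μ^(1)=19; μ^(2)=-53; μ^(3)=-65

((0, 0, 4, 4, 1); (0, 2, 0, 0, 0); (1, 0, 0, 0, 0))


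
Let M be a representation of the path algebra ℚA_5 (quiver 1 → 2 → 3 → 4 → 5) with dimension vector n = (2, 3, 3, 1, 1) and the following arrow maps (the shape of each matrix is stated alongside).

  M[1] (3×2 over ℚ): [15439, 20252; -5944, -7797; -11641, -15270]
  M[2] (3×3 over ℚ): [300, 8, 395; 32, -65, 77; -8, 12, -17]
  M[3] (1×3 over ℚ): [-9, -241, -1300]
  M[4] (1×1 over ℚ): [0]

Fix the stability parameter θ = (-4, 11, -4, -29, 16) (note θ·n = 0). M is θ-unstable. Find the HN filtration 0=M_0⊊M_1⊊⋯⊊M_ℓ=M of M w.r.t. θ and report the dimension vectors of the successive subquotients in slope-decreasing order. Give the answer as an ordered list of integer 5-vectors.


Barcode: M ≅ I[1,3], I[1,4], I[2,3], I[5,5]. HN layers by μ_θ (4 steps, strictly decreasing):
  μ^(1)=16; μ^(2)=7/2; μ^(3)=-4; μ^(4)=-13/2

((0, 0, 0, 0, 1); (0, 2, 2, 0, 0); (1, 0, 0, 0, 0); (1, 1, 1, 1, 0))


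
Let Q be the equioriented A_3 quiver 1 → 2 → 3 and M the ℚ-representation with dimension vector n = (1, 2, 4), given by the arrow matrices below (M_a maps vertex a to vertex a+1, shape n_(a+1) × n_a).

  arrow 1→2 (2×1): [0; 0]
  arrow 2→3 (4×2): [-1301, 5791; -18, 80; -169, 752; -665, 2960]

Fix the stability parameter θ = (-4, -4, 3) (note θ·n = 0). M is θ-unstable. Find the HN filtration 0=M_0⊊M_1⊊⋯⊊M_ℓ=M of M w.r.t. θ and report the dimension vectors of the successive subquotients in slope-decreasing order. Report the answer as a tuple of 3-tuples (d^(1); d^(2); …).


Barcode: M ≅ I[1,1], I[2,3]^2, I[3,3]^2. HN layers by μ_θ (2 steps, strictly decreasing):
  μ^(1)=3; μ^(2)=-4

((0, 0, 4); (1, 2, 0))


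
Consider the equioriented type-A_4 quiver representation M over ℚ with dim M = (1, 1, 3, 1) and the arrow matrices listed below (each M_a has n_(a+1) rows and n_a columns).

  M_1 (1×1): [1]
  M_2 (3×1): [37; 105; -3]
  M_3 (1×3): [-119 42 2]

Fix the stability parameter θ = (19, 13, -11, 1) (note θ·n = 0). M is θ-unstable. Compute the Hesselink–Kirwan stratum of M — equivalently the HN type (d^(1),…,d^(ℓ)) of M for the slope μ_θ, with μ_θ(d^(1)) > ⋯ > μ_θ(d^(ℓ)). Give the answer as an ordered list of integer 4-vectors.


Via rank(M_{q-1}∘⋯∘M_p): M ≅ I[1,4], I[3,3]^2.
μ_θ-semistable layers: μ^(1)=11/2; μ^(2)=-11

((1, 1, 1, 1); (0, 0, 2, 0))


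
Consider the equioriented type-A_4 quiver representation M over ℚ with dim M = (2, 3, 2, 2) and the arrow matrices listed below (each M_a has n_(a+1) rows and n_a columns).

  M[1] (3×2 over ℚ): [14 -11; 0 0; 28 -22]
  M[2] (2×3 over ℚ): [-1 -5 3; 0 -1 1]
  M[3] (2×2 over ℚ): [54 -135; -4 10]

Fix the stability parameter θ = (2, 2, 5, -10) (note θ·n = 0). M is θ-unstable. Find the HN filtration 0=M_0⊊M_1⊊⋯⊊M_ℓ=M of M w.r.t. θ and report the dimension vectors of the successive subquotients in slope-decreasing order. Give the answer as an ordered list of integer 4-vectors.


Interval decomposition of M: I[1,1], I[1,3], I[2,2], I[2,4], I[4,4].
HN type (ℓ=4): μ^(1)=5; μ^(2)=2; μ^(3)=-1; μ^(4)=-10

((0, 0, 1, 0); (2, 2, 0, 0); (0, 1, 1, 1); (0, 0, 0, 1))


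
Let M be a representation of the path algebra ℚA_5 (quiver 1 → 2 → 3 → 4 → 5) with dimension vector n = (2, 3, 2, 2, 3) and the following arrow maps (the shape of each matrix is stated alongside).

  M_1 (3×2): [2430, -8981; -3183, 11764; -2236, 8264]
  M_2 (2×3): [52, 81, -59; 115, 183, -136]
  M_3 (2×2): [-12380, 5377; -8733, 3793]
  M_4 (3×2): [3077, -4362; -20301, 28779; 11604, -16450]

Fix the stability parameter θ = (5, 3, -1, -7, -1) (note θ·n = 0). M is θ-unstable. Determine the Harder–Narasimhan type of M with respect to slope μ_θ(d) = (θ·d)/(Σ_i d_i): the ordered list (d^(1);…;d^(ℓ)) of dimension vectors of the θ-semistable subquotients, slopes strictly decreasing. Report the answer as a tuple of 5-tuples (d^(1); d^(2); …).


Interval decomposition of M: I[1,5]^2, I[2,2], I[5,5].
HN type (ℓ=3): μ^(1)=3; μ^(2)=-1/5; μ^(3)=-1

((0, 1, 0, 0, 0); (2, 2, 2, 2, 2); (0, 0, 0, 0, 1))


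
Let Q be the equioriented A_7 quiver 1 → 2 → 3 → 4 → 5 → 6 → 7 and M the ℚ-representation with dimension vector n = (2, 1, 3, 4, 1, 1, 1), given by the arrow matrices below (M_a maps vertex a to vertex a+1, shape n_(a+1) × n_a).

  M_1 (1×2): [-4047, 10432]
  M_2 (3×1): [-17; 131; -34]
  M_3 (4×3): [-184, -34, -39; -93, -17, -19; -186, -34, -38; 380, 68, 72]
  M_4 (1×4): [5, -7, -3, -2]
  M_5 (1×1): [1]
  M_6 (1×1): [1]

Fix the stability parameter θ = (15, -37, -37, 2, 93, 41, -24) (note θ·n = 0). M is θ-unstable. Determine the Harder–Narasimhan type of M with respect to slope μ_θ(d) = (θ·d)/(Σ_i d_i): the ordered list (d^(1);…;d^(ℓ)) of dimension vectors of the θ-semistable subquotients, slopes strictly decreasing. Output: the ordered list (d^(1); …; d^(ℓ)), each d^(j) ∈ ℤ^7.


Barcode: M ≅ I[1,1], I[1,3], I[3,4], I[3,7], I[4,4]^2. HN layers by μ_θ (5 steps, strictly decreasing):
  μ^(1)=110/3; μ^(2)=15; μ^(3)=2; μ^(4)=-59/3; μ^(5)=-37

((0, 0, 0, 0, 1, 1, 1); (1, 0, 0, 0, 0, 0, 0); (0, 0, 0, 4, 0, 0, 0); (1, 1, 1, 0, 0, 0, 0); (0, 0, 2, 0, 0, 0, 0))


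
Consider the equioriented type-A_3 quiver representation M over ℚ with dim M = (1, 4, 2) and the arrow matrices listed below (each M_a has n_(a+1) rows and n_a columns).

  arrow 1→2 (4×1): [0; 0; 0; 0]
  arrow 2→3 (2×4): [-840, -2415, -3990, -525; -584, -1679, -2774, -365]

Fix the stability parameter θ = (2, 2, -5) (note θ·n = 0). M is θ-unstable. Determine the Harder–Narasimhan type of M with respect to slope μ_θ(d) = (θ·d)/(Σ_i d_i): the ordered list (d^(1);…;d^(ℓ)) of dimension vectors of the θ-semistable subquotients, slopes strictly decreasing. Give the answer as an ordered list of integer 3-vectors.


Via rank(M_{q-1}∘⋯∘M_p): M ≅ I[1,1], I[2,2]^3, I[2,3], I[3,3].
μ_θ-semistable layers: μ^(1)=2; μ^(2)=-3/2; μ^(3)=-5

((1, 3, 0); (0, 1, 1); (0, 0, 1))


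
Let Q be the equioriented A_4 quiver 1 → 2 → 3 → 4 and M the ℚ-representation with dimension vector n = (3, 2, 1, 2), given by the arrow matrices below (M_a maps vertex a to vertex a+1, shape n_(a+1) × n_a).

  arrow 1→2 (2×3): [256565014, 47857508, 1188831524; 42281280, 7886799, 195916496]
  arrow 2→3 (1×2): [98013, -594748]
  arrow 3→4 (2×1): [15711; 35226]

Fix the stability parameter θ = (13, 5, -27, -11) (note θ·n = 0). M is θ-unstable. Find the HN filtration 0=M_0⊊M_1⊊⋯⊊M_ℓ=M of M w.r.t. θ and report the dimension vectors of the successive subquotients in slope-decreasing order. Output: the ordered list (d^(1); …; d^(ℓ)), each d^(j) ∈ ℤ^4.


Barcode: M ≅ I[1,1], I[1,2], I[1,4], I[4,4]. HN layers by μ_θ (4 steps, strictly decreasing):
  μ^(1)=13; μ^(2)=9; μ^(3)=-5; μ^(4)=-11

((1, 0, 0, 0); (1, 1, 0, 0); (1, 1, 1, 1); (0, 0, 0, 1))


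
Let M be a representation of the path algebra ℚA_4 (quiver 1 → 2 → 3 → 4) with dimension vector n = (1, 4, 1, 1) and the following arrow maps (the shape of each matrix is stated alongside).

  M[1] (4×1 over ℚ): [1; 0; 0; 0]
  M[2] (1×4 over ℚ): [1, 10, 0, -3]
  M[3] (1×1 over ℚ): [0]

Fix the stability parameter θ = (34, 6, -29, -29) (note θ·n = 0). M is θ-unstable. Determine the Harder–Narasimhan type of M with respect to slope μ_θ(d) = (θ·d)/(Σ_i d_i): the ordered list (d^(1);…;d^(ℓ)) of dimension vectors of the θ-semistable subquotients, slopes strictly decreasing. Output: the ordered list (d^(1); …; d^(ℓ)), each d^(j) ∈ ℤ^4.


Via rank(M_{q-1}∘⋯∘M_p): M ≅ I[1,3], I[2,2]^3, I[4,4].
μ_θ-semistable layers: μ^(1)=6; μ^(2)=11/3; μ^(3)=-29

((0, 3, 0, 0); (1, 1, 1, 0); (0, 0, 0, 1))


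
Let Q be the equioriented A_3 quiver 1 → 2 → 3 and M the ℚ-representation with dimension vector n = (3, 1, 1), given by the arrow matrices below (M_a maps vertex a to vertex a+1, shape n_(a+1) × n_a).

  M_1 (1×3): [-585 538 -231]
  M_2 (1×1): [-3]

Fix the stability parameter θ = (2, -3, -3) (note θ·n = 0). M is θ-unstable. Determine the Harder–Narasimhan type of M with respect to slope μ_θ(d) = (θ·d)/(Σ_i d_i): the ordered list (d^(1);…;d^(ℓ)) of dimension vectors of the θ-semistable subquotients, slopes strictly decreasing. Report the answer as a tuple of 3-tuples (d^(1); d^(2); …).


Interval decomposition of M: I[1,1]^2, I[1,3].
HN type (ℓ=2): μ^(1)=2; μ^(2)=-4/3

((2, 0, 0); (1, 1, 1))


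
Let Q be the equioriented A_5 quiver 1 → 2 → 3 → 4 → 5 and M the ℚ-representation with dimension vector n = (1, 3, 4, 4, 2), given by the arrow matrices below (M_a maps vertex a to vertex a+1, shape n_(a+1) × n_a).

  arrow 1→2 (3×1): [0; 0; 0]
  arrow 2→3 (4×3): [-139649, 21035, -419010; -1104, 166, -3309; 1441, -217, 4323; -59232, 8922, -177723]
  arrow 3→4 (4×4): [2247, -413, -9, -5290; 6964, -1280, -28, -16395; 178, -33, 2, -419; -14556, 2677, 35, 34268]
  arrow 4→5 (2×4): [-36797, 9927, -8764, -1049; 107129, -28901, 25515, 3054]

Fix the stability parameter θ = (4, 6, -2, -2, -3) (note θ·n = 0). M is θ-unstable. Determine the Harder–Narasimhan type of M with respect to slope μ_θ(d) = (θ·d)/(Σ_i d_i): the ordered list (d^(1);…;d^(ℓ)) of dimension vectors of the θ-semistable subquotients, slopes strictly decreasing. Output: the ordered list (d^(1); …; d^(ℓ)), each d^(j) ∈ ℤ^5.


Interval decomposition of M: I[1,1], I[2,2], I[2,5]^2, I[3,4]^2.
HN type (ℓ=4): μ^(1)=6; μ^(2)=4; μ^(3)=-1/4; μ^(4)=-2

((0, 1, 0, 0, 0); (1, 0, 0, 0, 0); (0, 2, 2, 2, 2); (0, 0, 2, 2, 0))


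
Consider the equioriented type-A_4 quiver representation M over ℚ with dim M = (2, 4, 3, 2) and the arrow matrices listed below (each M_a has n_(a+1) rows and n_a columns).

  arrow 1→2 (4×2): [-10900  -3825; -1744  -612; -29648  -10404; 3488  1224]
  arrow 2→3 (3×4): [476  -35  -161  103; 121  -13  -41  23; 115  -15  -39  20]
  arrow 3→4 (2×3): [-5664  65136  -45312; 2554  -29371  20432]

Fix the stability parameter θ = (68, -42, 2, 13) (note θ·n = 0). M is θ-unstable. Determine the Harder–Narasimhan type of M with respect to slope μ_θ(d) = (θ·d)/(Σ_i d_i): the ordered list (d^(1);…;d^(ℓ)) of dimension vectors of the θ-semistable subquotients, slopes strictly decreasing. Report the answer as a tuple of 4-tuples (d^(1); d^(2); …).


Barcode: M ≅ I[1,1], I[1,4], I[2,2], I[2,3]^2, I[4,4]. HN layers by μ_θ (5 steps, strictly decreasing):
  μ^(1)=68; μ^(2)=13; μ^(3)=28/3; μ^(4)=2; μ^(5)=-42

((1, 0, 0, 0); (0, 0, 0, 2); (1, 1, 1, 0); (0, 0, 2, 0); (0, 3, 0, 0))


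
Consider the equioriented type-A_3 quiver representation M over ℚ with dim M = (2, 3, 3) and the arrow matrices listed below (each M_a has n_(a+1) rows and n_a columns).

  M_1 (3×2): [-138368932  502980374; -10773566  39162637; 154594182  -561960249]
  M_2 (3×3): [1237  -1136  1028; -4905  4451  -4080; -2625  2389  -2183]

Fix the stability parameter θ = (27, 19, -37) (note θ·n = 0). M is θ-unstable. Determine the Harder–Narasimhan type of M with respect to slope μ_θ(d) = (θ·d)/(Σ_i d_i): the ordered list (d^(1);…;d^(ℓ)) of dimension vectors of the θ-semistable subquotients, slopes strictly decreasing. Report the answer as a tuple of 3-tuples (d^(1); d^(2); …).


Via rank(M_{q-1}∘⋯∘M_p): M ≅ I[1,1], I[1,3], I[2,3]^2.
μ_θ-semistable layers: μ^(1)=27; μ^(2)=3; μ^(3)=-9

((1, 0, 0); (1, 1, 1); (0, 2, 2))


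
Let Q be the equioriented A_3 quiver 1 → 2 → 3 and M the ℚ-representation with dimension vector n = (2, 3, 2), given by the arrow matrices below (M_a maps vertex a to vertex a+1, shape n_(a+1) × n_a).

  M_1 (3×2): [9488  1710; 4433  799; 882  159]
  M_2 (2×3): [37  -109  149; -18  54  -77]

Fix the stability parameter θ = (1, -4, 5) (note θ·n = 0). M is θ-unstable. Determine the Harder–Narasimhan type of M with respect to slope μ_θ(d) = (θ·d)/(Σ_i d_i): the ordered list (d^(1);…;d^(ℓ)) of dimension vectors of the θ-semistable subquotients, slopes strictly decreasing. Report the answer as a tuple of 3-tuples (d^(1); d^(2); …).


Interval decomposition of M: I[1,3]^2, I[2,2].
HN type (ℓ=3): μ^(1)=5; μ^(2)=-3/2; μ^(3)=-4

((0, 0, 2); (2, 2, 0); (0, 1, 0))


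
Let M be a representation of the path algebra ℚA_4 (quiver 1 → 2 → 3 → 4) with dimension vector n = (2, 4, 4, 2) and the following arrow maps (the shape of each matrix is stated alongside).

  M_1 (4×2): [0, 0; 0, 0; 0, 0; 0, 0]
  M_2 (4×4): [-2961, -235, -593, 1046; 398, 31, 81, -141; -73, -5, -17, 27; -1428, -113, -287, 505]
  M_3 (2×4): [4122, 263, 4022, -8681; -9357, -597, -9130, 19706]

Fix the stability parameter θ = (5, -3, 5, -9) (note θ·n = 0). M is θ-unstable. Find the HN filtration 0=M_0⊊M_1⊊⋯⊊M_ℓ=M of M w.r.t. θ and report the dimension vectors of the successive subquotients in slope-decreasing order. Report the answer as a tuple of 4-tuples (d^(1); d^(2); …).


Interval decomposition of M: I[1,1]^2, I[2,3]^2, I[2,4]^2.
HN type (ℓ=3): μ^(1)=5; μ^(2)=-2; μ^(3)=-3

((2, 0, 2, 0); (0, 0, 2, 2); (0, 4, 0, 0))


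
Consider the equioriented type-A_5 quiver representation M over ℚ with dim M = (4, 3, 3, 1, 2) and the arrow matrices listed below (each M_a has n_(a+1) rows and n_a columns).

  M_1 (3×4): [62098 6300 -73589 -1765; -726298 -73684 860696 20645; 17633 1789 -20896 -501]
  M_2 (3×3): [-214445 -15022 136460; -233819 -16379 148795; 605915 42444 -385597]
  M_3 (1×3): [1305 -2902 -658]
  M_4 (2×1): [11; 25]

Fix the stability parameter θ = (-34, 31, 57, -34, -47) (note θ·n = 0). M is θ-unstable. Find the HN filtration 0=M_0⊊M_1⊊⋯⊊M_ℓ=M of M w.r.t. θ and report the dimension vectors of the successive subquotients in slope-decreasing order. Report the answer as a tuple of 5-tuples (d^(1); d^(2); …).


Barcode: M ≅ I[1,1], I[1,3]^2, I[1,5], I[5,5]. HN layers by μ_θ (5 steps, strictly decreasing):
  μ^(1)=57; μ^(2)=31; μ^(3)=7/4; μ^(4)=-34; μ^(5)=-47

((0, 0, 2, 0, 0); (0, 2, 0, 0, 0); (0, 1, 1, 1, 1); (4, 0, 0, 0, 0); (0, 0, 0, 0, 1))


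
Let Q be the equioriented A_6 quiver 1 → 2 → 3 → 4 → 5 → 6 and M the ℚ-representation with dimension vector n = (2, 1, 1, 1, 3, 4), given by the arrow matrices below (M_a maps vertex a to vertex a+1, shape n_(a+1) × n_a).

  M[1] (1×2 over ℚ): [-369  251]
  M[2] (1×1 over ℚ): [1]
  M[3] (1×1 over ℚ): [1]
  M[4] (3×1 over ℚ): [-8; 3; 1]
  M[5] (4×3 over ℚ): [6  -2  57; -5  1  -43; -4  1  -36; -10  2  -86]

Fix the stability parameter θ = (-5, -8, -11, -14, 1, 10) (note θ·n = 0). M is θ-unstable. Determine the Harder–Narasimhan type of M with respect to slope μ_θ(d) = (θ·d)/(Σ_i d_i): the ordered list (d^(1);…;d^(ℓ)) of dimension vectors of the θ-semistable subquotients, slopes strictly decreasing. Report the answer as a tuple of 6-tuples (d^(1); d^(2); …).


Via rank(M_{q-1}∘⋯∘M_p): M ≅ I[1,1], I[1,6], I[5,6]^2, I[6,6].
μ_θ-semistable layers: μ^(1)=10; μ^(2)=1; μ^(3)=-5; μ^(4)=-19/2

((0, 0, 0, 0, 0, 4); (0, 0, 0, 0, 3, 0); (1, 0, 0, 0, 0, 0); (1, 1, 1, 1, 0, 0))


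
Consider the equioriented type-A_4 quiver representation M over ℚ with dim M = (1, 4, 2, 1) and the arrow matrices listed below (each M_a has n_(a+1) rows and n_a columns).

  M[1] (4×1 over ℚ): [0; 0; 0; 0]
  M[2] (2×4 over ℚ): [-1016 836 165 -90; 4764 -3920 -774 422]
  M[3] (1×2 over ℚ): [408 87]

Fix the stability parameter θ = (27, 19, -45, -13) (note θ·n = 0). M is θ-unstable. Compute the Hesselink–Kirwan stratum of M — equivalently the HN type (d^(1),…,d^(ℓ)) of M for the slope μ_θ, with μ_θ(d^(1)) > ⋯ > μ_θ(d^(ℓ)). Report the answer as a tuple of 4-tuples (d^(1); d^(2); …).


Via rank(M_{q-1}∘⋯∘M_p): M ≅ I[1,1], I[2,2]^2, I[2,3], I[2,4].
μ_θ-semistable layers: μ^(1)=27; μ^(2)=19; μ^(3)=-13

((1, 0, 0, 0); (0, 2, 0, 0); (0, 2, 2, 1))
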